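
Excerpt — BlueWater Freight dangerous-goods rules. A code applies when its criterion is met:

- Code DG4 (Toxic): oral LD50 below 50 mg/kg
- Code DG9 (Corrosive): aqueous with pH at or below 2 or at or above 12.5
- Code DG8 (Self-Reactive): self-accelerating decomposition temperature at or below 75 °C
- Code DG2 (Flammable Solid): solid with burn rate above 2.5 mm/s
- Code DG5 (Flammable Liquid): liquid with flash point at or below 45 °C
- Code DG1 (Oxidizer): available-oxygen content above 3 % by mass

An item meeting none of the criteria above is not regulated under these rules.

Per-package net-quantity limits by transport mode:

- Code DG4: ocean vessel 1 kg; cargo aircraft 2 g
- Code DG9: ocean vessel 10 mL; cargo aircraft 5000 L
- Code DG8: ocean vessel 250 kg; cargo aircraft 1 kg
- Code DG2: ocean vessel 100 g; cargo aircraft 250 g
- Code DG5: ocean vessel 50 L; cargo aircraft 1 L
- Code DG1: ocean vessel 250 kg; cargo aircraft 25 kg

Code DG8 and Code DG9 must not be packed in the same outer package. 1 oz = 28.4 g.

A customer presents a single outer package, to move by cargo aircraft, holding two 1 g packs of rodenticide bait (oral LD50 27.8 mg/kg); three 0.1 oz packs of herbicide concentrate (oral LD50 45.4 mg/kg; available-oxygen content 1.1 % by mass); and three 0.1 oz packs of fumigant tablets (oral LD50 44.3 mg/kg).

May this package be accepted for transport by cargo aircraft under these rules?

The rodenticide bait has oral LD50 27.8 mg/kg, which is < 50 mg/kg, so it is Code DG4 (Toxic).
Herbicide concentrate: oral LD50 45.4 mg/kg < 50 mg/kg → Code DG4 (Toxic).
Oral LD50 44.3 mg/kg meets the Code DG4 criterion (Toxic), so the fumigant tablets are Code DG4.
Code DG4 net quantity: (two 1 g packs = 2 g) + (three 0.1 oz packs = 8.52 g) + (three 0.1 oz packs = 8.52 g) = 19.04 g.
19.04 g > 2 g (cargo aircraft limit, Code DG4) — over the limit.

No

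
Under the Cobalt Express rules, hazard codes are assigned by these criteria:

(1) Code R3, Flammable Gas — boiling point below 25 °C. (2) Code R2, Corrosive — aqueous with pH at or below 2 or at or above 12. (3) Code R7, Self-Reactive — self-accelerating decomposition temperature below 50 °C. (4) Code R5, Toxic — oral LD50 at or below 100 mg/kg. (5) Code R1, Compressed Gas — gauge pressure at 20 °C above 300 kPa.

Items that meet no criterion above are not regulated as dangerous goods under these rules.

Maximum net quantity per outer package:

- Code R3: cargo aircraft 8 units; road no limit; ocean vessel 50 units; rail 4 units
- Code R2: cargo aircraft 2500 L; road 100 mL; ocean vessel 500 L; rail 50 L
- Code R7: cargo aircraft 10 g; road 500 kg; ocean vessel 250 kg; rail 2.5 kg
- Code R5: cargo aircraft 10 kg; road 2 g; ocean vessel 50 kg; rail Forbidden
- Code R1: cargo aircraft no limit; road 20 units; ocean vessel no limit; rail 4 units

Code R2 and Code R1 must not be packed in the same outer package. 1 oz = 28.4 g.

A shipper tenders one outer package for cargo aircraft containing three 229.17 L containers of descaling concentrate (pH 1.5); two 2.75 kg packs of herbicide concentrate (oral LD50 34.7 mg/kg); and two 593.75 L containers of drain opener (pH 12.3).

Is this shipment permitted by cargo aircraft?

Yes

pH 1.5 meets the Code R2 criterion (Corrosive), so the descaling concentrate is Code R2.
With oral LD50 34.7 mg/kg (≤ 100 mg/kg), the herbicide concentrate falls in Code R5.
pH 12.3 meets the Code R2 criterion (Corrosive), so the drain opener is Code R2.
Code R5 quantity: two 2.75 kg packs = 5.5 kg.
5.5 kg ≤ 10 kg (cargo aircraft limit, Code R5) — within limit.
Total Code R2: (three 229.17 L containers = 687.51 L) + (two 593.75 L containers = 1187.5 L) = 1875.01 L.
1875.01 L is within the cargo aircraft limit of 2500 L for Code R2.
The segregation rule (Code R2 with Code R1) does not apply to Code R5 with Code R2.
Every hazard code is within its cargo aircraft limit and no segregation rule is violated.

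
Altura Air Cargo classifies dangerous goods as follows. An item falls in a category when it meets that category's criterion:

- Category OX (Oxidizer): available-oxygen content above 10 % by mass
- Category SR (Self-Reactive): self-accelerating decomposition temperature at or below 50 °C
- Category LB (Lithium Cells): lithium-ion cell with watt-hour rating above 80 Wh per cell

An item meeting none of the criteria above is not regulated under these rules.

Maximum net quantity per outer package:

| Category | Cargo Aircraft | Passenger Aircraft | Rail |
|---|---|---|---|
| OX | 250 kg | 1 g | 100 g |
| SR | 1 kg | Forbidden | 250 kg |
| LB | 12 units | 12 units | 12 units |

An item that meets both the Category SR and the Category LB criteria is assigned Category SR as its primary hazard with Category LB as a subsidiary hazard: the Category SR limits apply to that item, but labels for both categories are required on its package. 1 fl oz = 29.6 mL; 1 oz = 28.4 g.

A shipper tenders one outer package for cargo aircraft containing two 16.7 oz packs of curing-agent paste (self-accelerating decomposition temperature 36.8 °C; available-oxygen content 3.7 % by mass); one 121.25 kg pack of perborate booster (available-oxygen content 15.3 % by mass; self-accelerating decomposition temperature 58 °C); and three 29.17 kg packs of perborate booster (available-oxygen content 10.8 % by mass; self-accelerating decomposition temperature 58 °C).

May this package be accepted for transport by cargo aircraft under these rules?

Yes

Self-accelerating decomposition temperature 36.8 °C meets the Category SR criterion (Self-Reactive), so the curing-agent paste is Category SR.
The perborate booster has available-oxygen content 15.3 % by mass, which is > 10 % by mass, so it is Category OX (Oxidizer).
Perborate booster: available-oxygen content 10.8 % by mass > 10 % by mass → Category OX (Oxidizer).
Total Category OX: 121.25 kg + (three 29.17 kg packs = 87.51 kg) = 208.76 kg.
That is within the Category OX cargo aircraft limit of 250 kg.
Category SR quantity: two 16.7 oz packs = 948.56 g.
That is within the Category SR cargo aircraft limit of 1 kg.
Every hazard category is within its cargo aircraft limit and no segregation rule is violated.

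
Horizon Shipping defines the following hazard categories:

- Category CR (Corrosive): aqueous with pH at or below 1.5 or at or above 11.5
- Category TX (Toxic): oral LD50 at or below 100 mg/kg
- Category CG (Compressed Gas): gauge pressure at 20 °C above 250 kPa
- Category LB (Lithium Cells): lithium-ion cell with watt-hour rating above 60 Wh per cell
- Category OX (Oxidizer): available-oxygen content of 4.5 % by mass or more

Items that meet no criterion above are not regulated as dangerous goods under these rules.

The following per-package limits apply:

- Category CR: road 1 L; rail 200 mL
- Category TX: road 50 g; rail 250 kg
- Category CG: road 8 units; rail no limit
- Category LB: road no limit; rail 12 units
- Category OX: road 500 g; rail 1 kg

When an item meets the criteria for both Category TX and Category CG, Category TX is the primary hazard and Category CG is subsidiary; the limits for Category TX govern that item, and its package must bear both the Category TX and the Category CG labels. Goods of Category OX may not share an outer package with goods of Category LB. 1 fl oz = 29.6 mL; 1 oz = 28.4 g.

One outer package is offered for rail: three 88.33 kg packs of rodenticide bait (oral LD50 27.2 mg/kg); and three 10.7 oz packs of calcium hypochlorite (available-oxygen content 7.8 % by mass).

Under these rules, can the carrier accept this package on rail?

No

With oral LD50 27.2 mg/kg (≤ 100 mg/kg), the rodenticide bait falls in Category TX.
The calcium hypochlorite has available-oxygen content 7.8 % by mass, which is ≥ 4.5 % by mass, so it is Category OX (Oxidizer).
Category TX quantity: three 88.33 kg packs = 264.99 kg.
That exceeds the Category TX rail limit of 250 kg.
Category OX quantity: three 10.7 oz packs = 911.64 g.
911.64 g is within the rail limit of 1 kg for Category OX.
The segregation rule (Category OX with Category LB) does not apply to Category TX with Category OX.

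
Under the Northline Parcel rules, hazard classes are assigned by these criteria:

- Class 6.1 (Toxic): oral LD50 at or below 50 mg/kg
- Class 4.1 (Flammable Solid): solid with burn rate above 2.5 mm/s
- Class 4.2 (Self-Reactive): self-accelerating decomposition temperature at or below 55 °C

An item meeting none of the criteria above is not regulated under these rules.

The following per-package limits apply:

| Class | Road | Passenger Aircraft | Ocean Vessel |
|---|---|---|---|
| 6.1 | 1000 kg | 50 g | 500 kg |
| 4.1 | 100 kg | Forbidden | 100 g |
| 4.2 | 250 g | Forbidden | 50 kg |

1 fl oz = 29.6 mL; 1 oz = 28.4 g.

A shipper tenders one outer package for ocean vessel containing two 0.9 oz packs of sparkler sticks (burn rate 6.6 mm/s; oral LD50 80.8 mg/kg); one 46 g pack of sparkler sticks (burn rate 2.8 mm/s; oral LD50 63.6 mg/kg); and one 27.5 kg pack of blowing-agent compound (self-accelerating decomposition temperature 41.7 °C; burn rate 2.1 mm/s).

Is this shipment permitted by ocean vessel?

Burn rate 6.6 mm/s meets the Class 4.1 criterion (Flammable Solid), so the sparkler sticks are Class 4.1.
Burn rate 2.8 mm/s meets the Class 4.1 criterion (Flammable Solid), so the sparkler sticks are Class 4.1.
The blowing-agent compound has self-accelerating decomposition temperature 41.7 °C, which is ≤ 55 °C, so it is Class 4.2 (Self-Reactive).
Total Class 4.1: (two 0.9 oz packs = 51.12 g) + 46 g = 97.12 g.
97.12 g ≤ 100 g (ocean vessel limit, Class 4.1) — within limit.
Class 4.2 quantity: 27.5 kg.
27.5 kg is within the ocean vessel limit of 50 kg for Class 4.2.
Every hazard class is within its ocean vessel limit and no segregation rule is violated.

Yes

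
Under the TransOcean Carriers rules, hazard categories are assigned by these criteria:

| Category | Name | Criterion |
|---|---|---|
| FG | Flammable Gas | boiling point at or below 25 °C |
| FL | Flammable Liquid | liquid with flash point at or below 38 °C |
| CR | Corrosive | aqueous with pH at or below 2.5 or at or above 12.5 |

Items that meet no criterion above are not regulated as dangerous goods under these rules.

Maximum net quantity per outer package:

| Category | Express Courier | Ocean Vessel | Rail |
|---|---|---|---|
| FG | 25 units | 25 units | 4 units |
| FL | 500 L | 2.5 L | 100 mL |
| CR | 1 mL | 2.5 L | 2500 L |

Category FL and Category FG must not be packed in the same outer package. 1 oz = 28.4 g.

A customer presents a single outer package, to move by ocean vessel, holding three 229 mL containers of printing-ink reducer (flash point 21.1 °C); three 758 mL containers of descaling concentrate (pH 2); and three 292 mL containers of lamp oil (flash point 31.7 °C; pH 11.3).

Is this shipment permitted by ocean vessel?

Printing-ink reducer: flash point 21.1 °C ≤ 38 °C → Category FL (Flammable Liquid).
pH 2 meets the Category CR criterion (Corrosive), so the descaling concentrate is Category CR.
With flash point 31.7 °C (≤ 38 °C), the lamp oil falls in Category FL.
Total Category FL: (three 229 mL containers = 687 mL) + (three 292 mL containers = 876 mL) = 1.563 L.
That is within the Category FL ocean vessel limit of 2.5 L.
Category CR quantity: three 758 mL containers = 2.274 L.
2.274 L ≤ 2.5 L (ocean vessel limit, Category CR) — within limit.
The segregation rule (Category FL with Category FG) does not apply to Category FL with Category CR.
Every hazard category is within its ocean vessel limit and no segregation rule is violated.

Yes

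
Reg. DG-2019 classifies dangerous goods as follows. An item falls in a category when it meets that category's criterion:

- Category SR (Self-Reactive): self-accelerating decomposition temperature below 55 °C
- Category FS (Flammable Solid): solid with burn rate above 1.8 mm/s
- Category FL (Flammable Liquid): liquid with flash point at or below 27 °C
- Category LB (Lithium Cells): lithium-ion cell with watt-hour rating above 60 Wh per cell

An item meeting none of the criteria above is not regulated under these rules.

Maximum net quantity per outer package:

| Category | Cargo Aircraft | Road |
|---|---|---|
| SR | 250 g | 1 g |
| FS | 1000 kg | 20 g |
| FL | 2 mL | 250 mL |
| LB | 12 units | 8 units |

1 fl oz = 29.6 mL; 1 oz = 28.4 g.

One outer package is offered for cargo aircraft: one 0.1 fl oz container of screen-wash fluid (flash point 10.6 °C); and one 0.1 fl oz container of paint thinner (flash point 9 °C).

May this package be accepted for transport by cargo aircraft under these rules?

Screen-wash fluid: flash point 10.6 °C ≤ 27 °C → Category FL (Flammable Liquid).
The paint thinner has flash point 9 °C, which is ≤ 27 °C, so it is Category FL (Flammable Liquid).
Category FL net quantity: (one 0.1 fl oz container = 2.96 mL) + (one 0.1 fl oz container = 2.96 mL) = 5.92 mL.
5.92 mL > 2 mL (cargo aircraft limit, Category FL) — over the limit.

No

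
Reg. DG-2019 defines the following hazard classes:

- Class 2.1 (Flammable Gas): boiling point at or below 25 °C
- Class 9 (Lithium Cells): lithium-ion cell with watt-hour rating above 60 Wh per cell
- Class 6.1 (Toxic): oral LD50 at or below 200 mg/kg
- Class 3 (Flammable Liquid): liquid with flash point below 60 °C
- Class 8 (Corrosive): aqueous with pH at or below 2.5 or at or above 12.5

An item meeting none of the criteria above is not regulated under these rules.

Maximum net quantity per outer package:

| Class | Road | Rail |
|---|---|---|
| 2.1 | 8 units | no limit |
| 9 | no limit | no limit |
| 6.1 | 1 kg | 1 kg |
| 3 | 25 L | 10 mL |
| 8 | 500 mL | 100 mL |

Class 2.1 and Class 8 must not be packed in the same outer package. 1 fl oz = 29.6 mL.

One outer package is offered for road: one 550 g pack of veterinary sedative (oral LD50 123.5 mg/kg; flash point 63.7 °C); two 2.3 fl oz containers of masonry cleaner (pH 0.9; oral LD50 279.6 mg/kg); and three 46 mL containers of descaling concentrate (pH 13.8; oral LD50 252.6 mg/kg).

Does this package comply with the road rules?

With oral LD50 123.5 mg/kg (≤ 200 mg/kg), the veterinary sedative falls in Class 6.1.
Masonry cleaner: pH 0.9 ≤ 2.5 → Class 8 (Corrosive).
pH 13.8 meets the Class 8 criterion (Corrosive), so the descaling concentrate is Class 8.
Class 6.1 quantity: 550 g.
550 g ≤ 1 kg (road limit, Class 6.1) — within limit.
Class 8 net quantity: (two 2.3 fl oz containers = 136.16 mL) + (three 46 mL containers = 138 mL) = 274.16 mL.
That is within the Class 8 road limit of 500 mL.
The segregation rule (Class 2.1 with Class 8) does not apply to Class 6.1 with Class 8.
Every hazard class is within its road limit and no segregation rule is violated.

Yes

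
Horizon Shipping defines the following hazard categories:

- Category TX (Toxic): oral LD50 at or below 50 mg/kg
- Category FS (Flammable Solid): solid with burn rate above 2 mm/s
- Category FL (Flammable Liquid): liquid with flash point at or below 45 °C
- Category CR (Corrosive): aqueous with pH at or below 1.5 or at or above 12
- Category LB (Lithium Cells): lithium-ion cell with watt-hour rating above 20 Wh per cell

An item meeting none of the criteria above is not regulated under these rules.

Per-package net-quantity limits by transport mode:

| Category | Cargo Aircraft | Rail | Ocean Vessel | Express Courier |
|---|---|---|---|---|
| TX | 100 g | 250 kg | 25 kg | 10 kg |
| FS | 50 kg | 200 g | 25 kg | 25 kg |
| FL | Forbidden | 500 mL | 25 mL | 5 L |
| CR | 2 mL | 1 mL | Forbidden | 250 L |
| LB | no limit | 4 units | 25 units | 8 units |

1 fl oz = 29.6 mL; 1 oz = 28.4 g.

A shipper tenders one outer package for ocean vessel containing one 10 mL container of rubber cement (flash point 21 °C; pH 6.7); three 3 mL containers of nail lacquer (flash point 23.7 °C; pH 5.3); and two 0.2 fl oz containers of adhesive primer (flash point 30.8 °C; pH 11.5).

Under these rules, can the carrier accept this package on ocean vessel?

With flash point 21 °C (≤ 45 °C), the rubber cement falls in Category FL.
The nail lacquer has flash point 23.7 °C, which is ≤ 45 °C, so it is Category FL (Flammable Liquid).
The adhesive primer has flash point 30.8 °C, which is ≤ 45 °C, so it is Category FL (Flammable Liquid).
Category FL net quantity: 10 mL + (three 3 mL containers = 9 mL) + (two 0.2 fl oz containers = 11.84 mL) = 30.84 mL.
30.84 mL > 25 mL (ocean vessel limit, Category FL) — over the limit.

No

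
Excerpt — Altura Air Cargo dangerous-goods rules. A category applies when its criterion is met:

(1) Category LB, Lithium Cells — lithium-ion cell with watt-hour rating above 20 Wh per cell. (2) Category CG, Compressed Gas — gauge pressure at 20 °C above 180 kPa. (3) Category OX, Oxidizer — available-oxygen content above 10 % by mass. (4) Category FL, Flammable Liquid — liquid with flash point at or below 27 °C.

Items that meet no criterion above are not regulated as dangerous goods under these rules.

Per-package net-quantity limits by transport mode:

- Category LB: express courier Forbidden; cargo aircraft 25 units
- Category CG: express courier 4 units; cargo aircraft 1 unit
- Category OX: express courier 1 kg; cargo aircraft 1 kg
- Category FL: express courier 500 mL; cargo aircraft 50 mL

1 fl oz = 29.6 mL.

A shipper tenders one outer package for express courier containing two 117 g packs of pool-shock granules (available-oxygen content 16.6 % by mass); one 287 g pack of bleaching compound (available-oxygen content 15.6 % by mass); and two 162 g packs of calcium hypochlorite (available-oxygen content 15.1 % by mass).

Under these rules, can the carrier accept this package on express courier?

With available-oxygen content 16.6 % by mass (> 10 % by mass), the pool-shock granules fall in Category OX.
The bleaching compound has available-oxygen content 15.6 % by mass, which is > 10 % by mass, so it is Category OX (Oxidizer).
Available-oxygen content 15.1 % by mass meets the Category OX criterion (Oxidizer), so the calcium hypochlorite is Category OX.
Category OX net quantity: (two 117 g packs = 234 g) + 287 g + (two 162 g packs = 324 g) = 845 g.
845 g ≤ 1 kg (express courier limit, Category OX) — within limit.

Yes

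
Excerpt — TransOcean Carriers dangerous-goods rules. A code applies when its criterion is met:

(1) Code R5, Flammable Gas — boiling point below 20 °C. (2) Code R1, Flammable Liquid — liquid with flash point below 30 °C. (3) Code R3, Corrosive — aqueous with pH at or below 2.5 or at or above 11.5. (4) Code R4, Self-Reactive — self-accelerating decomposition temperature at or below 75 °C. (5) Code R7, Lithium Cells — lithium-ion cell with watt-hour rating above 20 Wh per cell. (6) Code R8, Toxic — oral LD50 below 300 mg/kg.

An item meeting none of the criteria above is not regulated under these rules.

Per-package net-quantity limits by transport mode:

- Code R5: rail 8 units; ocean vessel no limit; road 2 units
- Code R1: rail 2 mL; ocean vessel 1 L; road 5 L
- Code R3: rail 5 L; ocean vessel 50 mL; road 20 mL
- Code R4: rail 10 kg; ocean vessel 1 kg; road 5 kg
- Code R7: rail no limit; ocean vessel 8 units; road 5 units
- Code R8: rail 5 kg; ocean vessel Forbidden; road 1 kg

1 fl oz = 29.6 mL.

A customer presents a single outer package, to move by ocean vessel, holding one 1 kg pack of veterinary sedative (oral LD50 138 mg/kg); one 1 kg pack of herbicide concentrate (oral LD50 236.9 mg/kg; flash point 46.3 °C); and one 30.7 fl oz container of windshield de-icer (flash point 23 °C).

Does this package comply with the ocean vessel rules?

Veterinary sedative: oral LD50 138 mg/kg < 300 mg/kg → Code R8 (Toxic).
Oral LD50 236.9 mg/kg meets the Code R8 criterion (Toxic), so the herbicide concentrate is Code R8.
The windshield de-icer has flash point 23 °C, which is < 30 °C, so it is Code R1 (Flammable Liquid).
Code R8 net quantity: 1 kg + 1 kg = 2 kg.
Code R8 is Forbidden by ocean vessel.
Code R1 quantity: one 30.7 fl oz container = 908.72 mL.
908.72 mL ≤ 1 L (ocean vessel limit, Code R1) — within limit.

No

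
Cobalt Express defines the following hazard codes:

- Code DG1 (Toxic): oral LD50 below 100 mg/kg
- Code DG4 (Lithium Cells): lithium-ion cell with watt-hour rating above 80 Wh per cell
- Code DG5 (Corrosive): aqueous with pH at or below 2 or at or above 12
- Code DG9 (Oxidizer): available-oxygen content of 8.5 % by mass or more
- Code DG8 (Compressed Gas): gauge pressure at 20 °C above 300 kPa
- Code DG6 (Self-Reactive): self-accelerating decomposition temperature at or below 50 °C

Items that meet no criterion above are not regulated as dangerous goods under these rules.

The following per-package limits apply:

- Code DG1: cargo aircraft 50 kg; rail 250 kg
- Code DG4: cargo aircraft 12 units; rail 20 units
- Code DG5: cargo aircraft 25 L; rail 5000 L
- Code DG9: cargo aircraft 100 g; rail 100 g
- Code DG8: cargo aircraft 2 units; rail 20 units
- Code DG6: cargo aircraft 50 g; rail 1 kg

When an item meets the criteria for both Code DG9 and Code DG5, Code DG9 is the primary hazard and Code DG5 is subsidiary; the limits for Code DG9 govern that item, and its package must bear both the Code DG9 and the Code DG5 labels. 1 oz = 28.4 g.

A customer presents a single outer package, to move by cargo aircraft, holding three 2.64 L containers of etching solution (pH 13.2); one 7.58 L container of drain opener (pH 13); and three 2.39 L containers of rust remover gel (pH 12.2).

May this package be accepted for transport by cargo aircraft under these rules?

Yes

The etching solution has pH 13.2, which is ≥ 12, so it is Code DG5 (Corrosive).
pH 13 meets the Code DG5 criterion (Corrosive), so the drain opener is Code DG5.
Rust remover gel: pH 12.2 ≥ 12 → Code DG5 (Corrosive).
Total Code DG5: (three 2.64 L containers = 7.92 L) + 7.58 L + (three 2.39 L containers = 7.17 L) = 22.67 L.
22.67 L is within the cargo aircraft limit of 25 L for Code DG5.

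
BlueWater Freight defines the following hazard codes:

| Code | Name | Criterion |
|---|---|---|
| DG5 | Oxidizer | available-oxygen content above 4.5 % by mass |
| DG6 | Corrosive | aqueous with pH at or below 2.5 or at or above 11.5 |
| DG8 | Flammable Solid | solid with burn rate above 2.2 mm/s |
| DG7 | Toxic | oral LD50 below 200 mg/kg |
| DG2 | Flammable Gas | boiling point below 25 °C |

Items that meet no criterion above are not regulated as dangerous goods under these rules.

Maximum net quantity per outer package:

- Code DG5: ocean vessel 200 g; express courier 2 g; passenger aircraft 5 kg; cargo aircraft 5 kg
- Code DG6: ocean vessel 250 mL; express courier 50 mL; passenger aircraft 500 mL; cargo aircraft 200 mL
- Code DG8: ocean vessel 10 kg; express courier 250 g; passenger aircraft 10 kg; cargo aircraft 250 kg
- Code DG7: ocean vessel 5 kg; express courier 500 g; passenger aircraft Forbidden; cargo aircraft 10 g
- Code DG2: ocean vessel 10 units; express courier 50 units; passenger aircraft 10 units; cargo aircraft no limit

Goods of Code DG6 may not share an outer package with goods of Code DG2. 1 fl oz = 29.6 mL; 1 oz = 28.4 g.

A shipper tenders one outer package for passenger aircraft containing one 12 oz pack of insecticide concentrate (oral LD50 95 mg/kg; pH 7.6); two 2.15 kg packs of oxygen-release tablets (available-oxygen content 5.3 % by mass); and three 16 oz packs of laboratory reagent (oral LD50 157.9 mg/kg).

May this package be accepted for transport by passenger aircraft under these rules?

No

With oral LD50 95 mg/kg (< 200 mg/kg), the insecticide concentrate falls in Code DG7.
The oxygen-release tablets have available-oxygen content 5.3 % by mass, which is > 4.5 % by mass, so they are Code DG5 (Oxidizer).
With oral LD50 157.9 mg/kg (< 200 mg/kg), the laboratory reagent falls in Code DG7.
Code DG5 quantity: two 2.15 kg packs = 4.3 kg.
4.3 kg is within the passenger aircraft limit of 5 kg for Code DG5.
Code DG7 net quantity: (one 12 oz pack = 340.8 g) + (three 16 oz packs = 1363.2 g) = 1.704 kg.
Code DG7 is Forbidden by passenger aircraft.
The segregation rule (Code DG6 with Code DG2) does not apply to Code DG5 with Code DG7.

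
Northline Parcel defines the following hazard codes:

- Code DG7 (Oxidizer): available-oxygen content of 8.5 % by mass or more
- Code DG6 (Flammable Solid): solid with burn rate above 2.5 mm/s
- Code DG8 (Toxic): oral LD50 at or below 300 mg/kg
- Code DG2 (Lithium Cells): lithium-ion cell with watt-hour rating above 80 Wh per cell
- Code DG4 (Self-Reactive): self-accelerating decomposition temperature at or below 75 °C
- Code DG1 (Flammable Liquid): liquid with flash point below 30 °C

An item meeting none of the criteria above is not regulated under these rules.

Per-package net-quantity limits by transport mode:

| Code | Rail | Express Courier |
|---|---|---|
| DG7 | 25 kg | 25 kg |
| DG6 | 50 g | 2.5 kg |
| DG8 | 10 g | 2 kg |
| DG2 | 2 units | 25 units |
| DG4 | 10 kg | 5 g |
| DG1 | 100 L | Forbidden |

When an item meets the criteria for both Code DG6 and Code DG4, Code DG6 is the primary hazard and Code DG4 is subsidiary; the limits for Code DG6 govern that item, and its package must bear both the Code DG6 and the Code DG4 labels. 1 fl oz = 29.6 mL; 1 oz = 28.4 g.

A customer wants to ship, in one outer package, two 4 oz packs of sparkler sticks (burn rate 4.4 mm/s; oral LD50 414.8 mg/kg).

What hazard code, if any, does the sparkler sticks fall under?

Burn rate 4.4 mm/s meets the Code DG6 criterion (Flammable Solid), so the sparkler sticks are Code DG6.

Code DG6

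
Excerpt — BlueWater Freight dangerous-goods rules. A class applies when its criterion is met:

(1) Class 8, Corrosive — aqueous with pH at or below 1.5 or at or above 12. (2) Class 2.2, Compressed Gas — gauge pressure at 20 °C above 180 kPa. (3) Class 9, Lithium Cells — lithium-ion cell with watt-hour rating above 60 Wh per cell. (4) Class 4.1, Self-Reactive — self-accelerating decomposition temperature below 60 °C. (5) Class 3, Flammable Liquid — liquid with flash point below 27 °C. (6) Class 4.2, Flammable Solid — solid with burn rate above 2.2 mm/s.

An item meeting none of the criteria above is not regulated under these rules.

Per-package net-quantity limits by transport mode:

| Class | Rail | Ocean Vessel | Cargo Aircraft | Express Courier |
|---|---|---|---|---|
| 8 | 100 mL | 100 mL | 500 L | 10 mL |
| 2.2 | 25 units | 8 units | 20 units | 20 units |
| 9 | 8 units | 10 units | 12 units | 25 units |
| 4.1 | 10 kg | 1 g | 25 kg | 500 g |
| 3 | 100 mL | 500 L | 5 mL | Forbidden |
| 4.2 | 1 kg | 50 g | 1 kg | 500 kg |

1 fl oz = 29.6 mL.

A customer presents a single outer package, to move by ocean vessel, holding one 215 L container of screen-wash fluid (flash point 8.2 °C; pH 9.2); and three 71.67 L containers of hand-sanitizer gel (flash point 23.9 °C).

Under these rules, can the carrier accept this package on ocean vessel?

Yes

The screen-wash fluid has flash point 8.2 °C, which is < 27 °C, so it is Class 3 (Flammable Liquid).
Flash point 23.9 °C meets the Class 3 criterion (Flammable Liquid), so the hand-sanitizer gel is Class 3.
Class 3 net quantity: 215 L + (three 71.67 L containers = 215.01 L) = 430.01 L.
430.01 L is within the ocean vessel limit of 500 L for Class 3.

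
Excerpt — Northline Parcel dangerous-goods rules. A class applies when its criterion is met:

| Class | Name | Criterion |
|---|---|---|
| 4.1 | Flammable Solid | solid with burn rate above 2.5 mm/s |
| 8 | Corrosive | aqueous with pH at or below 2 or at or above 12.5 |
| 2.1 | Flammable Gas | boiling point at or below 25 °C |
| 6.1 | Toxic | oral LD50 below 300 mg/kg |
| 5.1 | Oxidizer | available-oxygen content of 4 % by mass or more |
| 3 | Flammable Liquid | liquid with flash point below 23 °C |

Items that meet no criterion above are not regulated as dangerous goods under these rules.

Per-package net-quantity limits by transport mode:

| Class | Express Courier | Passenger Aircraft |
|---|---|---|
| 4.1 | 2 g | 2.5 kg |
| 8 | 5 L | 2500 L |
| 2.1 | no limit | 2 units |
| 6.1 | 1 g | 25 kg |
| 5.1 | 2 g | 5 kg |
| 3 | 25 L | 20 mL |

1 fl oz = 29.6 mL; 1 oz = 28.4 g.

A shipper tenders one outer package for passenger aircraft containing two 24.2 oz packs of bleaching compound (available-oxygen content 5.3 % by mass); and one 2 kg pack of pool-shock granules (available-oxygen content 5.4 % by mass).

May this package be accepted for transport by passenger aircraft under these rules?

Yes

Bleaching compound: available-oxygen content 5.3 % by mass ≥ 4 % by mass → Class 5.1 (Oxidizer).
Pool-shock granules: available-oxygen content 5.4 % by mass ≥ 4 % by mass → Class 5.1 (Oxidizer).
Class 5.1 net quantity: (two 24.2 oz packs = 1374.56 g) + 2 kg = 3374.56 g.
That is within the Class 5.1 passenger aircraft limit of 5 kg.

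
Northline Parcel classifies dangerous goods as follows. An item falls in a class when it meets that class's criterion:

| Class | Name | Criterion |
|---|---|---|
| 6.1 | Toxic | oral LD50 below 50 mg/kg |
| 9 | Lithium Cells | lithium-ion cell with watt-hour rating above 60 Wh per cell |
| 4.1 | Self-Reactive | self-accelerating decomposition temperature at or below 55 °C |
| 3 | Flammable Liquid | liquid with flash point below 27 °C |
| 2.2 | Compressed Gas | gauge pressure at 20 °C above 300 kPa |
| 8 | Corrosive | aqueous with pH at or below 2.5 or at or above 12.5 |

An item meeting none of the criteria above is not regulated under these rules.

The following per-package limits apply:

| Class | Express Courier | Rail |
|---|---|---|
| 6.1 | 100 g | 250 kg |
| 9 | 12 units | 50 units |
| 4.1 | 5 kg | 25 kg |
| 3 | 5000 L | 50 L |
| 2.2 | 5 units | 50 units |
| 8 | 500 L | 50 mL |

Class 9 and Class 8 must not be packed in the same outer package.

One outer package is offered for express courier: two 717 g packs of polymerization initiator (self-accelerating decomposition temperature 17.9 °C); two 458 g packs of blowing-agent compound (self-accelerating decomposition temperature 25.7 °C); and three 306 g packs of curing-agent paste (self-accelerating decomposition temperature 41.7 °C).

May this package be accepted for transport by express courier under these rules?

Yes

Polymerization initiator: self-accelerating decomposition temperature 17.9 °C ≤ 55 °C → Class 4.1 (Self-Reactive).
The blowing-agent compound has self-accelerating decomposition temperature 25.7 °C, which is ≤ 55 °C, so it is Class 4.1 (Self-Reactive).
Self-accelerating decomposition temperature 41.7 °C meets the Class 4.1 criterion (Self-Reactive), so the curing-agent paste is Class 4.1.
Total Class 4.1: (two 717 g packs = 1.434 kg) + (two 458 g packs = 916 g) + (three 306 g packs = 918 g) = 3.268 kg.
That is within the Class 4.1 express courier limit of 5 kg.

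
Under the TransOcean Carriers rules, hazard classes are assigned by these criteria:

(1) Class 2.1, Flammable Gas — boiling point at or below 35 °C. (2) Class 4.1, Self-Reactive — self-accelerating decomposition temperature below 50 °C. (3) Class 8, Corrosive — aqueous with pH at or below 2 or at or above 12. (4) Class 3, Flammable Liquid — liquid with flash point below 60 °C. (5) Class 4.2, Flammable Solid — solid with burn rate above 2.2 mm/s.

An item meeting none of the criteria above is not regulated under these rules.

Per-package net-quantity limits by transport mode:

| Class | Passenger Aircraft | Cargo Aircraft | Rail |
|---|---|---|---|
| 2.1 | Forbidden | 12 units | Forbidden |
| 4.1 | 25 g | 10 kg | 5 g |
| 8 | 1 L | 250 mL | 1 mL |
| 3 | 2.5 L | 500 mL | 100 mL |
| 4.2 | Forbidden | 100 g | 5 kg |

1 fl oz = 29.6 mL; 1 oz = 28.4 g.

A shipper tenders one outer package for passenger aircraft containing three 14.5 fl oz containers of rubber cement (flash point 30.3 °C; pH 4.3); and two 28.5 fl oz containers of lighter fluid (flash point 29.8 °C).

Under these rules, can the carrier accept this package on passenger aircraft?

No

The rubber cement has flash point 30.3 °C, which is < 60 °C, so it is Class 3 (Flammable Liquid).
The lighter fluid has flash point 29.8 °C, which is < 60 °C, so it is Class 3 (Flammable Liquid).
Class 3 net quantity: (three 14.5 fl oz containers = 1287.6 mL) + (two 28.5 fl oz containers = 1687.2 mL) = 2974.8 mL.
2974.8 mL exceeds the passenger aircraft limit of 2.5 L for Class 3.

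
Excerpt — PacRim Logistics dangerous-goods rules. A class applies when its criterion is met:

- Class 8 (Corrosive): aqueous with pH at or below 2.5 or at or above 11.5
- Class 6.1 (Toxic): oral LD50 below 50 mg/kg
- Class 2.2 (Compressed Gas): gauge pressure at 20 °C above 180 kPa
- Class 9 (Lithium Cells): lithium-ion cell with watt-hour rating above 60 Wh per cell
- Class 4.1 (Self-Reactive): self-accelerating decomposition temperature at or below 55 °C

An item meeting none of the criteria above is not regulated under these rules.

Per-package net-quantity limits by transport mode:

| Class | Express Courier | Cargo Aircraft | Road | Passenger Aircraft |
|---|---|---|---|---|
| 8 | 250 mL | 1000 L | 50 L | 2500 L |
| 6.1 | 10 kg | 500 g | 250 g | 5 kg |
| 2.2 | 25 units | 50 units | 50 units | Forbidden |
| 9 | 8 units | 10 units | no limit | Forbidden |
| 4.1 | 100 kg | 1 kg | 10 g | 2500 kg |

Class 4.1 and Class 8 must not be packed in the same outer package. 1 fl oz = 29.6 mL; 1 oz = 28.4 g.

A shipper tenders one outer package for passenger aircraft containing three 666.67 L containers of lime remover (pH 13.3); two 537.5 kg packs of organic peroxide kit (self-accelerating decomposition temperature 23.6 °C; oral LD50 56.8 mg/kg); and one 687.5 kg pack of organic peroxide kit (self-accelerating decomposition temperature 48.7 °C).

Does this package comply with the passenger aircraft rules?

No

With pH 13.3 (≥ 11.5), the lime remover falls in Class 8.
The organic peroxide kit has self-accelerating decomposition temperature 23.6 °C, which is ≤ 55 °C, so it is Class 4.1 (Self-Reactive).
Organic peroxide kit: self-accelerating decomposition temperature 48.7 °C ≤ 55 °C → Class 4.1 (Self-Reactive).
Total Class 4.1: (two 537.5 kg packs = 1075 kg) + 687.5 kg = 1762.5 kg.
1762.5 kg ≤ 2500 kg (passenger aircraft limit, Class 4.1) — within limit.
Class 8 quantity: three 666.67 L containers = 2000.01 L.
That is within the Class 8 passenger aircraft limit of 2500 L.
Class 4.1 and Class 8 may not share an outer package.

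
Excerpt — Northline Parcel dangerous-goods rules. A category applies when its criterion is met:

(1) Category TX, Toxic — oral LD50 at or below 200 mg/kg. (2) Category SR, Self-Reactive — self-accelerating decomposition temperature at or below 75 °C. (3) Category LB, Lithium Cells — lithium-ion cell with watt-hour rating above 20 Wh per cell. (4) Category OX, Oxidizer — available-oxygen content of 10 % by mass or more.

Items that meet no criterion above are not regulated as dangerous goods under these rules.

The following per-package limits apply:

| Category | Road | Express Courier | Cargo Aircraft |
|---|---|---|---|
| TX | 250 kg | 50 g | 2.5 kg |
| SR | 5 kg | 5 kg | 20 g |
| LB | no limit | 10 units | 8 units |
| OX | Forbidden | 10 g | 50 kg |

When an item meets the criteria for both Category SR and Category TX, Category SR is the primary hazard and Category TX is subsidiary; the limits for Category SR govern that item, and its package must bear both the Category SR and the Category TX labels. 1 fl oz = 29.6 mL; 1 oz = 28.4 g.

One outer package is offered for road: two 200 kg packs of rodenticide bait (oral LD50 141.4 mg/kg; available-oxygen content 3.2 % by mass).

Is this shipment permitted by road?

No

With oral LD50 141.4 mg/kg (≤ 200 mg/kg), the rodenticide bait falls in Category TX.
Category TX quantity: two 200 kg packs = 400 kg.
400 kg > 250 kg (road limit, Category TX) — over the limit.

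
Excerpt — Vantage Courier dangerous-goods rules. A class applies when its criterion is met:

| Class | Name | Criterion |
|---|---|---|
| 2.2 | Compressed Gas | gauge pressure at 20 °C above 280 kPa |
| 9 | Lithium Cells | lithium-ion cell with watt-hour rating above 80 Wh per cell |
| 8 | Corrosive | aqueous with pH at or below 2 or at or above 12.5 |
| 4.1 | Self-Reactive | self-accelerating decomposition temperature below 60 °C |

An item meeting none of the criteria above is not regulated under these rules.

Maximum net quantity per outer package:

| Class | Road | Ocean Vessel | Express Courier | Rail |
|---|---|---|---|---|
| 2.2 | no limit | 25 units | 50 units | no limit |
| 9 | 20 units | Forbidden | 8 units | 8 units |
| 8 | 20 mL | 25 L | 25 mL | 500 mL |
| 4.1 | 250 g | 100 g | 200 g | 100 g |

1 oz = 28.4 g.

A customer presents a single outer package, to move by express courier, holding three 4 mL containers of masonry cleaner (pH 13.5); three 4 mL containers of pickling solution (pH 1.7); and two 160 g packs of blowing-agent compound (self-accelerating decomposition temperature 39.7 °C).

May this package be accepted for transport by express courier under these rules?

No

pH 13.5 meets the Class 8 criterion (Corrosive), so the masonry cleaner is Class 8.
With pH 1.7 (≤ 2), the pickling solution falls in Class 8.
With self-accelerating decomposition temperature 39.7 °C (< 60 °C), the blowing-agent compound falls in Class 4.1.
Class 8 net quantity: (three 4 mL containers = 12 mL) + (three 4 mL containers = 12 mL) = 24 mL.
24 mL ≤ 25 mL (express courier limit, Class 8) — within limit.
Class 4.1 quantity: two 160 g packs = 320 g.
320 g exceeds the express courier limit of 200 g for Class 4.1.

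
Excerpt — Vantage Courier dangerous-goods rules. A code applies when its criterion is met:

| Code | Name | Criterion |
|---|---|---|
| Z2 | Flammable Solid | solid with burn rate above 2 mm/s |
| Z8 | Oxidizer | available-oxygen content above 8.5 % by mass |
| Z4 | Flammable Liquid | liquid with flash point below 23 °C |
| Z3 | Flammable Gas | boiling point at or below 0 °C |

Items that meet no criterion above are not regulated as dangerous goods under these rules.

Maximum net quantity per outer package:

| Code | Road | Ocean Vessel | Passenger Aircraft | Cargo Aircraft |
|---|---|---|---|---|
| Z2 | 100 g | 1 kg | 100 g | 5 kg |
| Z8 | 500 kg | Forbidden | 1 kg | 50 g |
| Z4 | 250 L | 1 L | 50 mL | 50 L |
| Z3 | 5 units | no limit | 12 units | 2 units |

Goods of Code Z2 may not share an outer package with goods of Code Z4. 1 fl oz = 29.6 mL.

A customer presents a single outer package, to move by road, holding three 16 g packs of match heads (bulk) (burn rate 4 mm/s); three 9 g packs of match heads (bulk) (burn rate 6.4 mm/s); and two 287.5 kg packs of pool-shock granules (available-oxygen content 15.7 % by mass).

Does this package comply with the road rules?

No

Burn rate 4 mm/s meets the Code Z2 criterion (Flammable Solid), so the match heads (bulk) are Code Z2.
Match heads (bulk): burn rate 6.4 mm/s > 2 mm/s → Code Z2 (Flammable Solid).
With available-oxygen content 15.7 % by mass (> 8.5 % by mass), the pool-shock granules fall in Code Z8.
Total Code Z2: (three 16 g packs = 48 g) + (three 9 g packs = 27 g) = 75 g.
75 g ≤ 100 g (road limit, Code Z2) — within limit.
Code Z8 quantity: two 287.5 kg packs = 575 kg.
That exceeds the Code Z8 road limit of 500 kg.
The segregation rule (Code Z2 with Code Z4) does not apply to Code Z2 with Code Z8.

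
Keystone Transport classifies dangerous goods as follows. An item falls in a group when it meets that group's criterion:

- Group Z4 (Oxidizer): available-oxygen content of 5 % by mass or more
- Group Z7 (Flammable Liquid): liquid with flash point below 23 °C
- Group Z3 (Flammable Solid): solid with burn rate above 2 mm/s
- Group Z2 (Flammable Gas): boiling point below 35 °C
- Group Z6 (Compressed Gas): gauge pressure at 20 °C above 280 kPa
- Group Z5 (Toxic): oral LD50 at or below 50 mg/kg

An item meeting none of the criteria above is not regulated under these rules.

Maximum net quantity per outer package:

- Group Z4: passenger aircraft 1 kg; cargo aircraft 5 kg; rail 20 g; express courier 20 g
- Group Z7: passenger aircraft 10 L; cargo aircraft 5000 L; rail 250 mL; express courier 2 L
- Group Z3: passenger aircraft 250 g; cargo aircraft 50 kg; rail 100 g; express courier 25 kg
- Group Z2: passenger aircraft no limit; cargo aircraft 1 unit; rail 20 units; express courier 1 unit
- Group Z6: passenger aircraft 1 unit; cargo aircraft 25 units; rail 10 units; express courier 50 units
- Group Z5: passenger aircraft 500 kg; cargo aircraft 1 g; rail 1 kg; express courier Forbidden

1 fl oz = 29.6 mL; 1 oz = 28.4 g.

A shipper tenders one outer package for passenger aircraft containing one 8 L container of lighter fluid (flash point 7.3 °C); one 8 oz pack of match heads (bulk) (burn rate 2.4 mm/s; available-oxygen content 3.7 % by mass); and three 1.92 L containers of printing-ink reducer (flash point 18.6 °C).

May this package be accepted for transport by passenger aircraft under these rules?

No

The lighter fluid has flash point 7.3 °C, which is < 23 °C, so it is Group Z7 (Flammable Liquid).
Match heads (bulk): burn rate 2.4 mm/s > 2 mm/s → Group Z3 (Flammable Solid).
Flash point 18.6 °C meets the Group Z7 criterion (Flammable Liquid), so the printing-ink reducer is Group Z7.
Total Group Z7: 8 L + (three 1.92 L containers = 5.76 L) = 13.76 L.
13.76 L > 10 L (passenger aircraft limit, Group Z7) — over the limit.
Group Z3 quantity: one 8 oz pack = 227.2 g.
227.2 g is within the passenger aircraft limit of 250 g for Group Z3.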